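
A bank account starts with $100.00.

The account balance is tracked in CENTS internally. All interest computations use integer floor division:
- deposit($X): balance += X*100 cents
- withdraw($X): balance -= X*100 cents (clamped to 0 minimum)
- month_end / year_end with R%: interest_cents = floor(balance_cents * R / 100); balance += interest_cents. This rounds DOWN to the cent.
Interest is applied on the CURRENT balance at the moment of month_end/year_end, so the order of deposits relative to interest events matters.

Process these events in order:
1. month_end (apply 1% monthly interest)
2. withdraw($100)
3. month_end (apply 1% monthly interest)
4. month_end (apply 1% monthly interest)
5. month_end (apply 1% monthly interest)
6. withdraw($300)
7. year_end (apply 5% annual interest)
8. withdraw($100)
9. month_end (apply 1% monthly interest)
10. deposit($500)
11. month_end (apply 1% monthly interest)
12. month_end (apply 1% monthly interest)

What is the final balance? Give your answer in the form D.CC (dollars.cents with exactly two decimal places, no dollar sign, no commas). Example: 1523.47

Answer: 510.05

Derivation:
After 1 (month_end (apply 1% monthly interest)): balance=$101.00 total_interest=$1.00
After 2 (withdraw($100)): balance=$1.00 total_interest=$1.00
After 3 (month_end (apply 1% monthly interest)): balance=$1.01 total_interest=$1.01
After 4 (month_end (apply 1% monthly interest)): balance=$1.02 total_interest=$1.02
After 5 (month_end (apply 1% monthly interest)): balance=$1.03 total_interest=$1.03
After 6 (withdraw($300)): balance=$0.00 total_interest=$1.03
After 7 (year_end (apply 5% annual interest)): balance=$0.00 total_interest=$1.03
After 8 (withdraw($100)): balance=$0.00 total_interest=$1.03
After 9 (month_end (apply 1% monthly interest)): balance=$0.00 total_interest=$1.03
After 10 (deposit($500)): balance=$500.00 total_interest=$1.03
After 11 (month_end (apply 1% monthly interest)): balance=$505.00 total_interest=$6.03
After 12 (month_end (apply 1% monthly interest)): balance=$510.05 total_interest=$11.08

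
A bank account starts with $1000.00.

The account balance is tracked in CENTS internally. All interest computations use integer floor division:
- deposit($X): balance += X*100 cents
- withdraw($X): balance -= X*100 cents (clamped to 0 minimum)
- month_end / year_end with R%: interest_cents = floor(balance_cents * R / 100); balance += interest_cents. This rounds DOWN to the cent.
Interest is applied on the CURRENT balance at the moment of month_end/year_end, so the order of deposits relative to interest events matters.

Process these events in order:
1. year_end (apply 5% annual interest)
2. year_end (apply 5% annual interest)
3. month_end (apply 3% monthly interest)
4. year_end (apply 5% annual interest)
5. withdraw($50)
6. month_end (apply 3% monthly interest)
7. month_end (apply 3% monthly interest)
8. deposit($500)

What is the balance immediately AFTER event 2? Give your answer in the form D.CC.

Answer: 1102.50

Derivation:
After 1 (year_end (apply 5% annual interest)): balance=$1050.00 total_interest=$50.00
After 2 (year_end (apply 5% annual interest)): balance=$1102.50 total_interest=$102.50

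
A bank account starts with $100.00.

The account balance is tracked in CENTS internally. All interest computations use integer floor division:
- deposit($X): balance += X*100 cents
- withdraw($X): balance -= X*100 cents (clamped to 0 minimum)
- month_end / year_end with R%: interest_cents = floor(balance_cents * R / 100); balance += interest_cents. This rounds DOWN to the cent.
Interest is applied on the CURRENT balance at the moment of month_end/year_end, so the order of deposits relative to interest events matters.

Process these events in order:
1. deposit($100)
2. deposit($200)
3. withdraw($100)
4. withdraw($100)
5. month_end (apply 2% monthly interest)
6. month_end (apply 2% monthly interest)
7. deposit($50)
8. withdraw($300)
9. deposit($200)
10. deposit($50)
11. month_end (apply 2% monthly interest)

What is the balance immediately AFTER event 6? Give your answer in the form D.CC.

Answer: 208.08

Derivation:
After 1 (deposit($100)): balance=$200.00 total_interest=$0.00
After 2 (deposit($200)): balance=$400.00 total_interest=$0.00
After 3 (withdraw($100)): balance=$300.00 total_interest=$0.00
After 4 (withdraw($100)): balance=$200.00 total_interest=$0.00
After 5 (month_end (apply 2% monthly interest)): balance=$204.00 total_interest=$4.00
After 6 (month_end (apply 2% monthly interest)): balance=$208.08 total_interest=$8.08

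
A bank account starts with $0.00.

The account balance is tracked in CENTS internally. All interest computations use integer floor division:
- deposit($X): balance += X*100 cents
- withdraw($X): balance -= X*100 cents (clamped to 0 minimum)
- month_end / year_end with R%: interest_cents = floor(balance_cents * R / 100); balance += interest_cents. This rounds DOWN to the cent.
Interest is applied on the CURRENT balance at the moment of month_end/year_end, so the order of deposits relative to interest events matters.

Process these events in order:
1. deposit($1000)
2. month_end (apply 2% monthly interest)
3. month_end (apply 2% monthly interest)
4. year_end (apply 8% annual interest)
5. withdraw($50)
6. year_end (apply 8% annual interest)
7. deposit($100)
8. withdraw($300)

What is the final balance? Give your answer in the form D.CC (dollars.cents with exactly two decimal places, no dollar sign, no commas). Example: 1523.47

Answer: 959.52

Derivation:
After 1 (deposit($1000)): balance=$1000.00 total_interest=$0.00
After 2 (month_end (apply 2% monthly interest)): balance=$1020.00 total_interest=$20.00
After 3 (month_end (apply 2% monthly interest)): balance=$1040.40 total_interest=$40.40
After 4 (year_end (apply 8% annual interest)): balance=$1123.63 total_interest=$123.63
After 5 (withdraw($50)): balance=$1073.63 total_interest=$123.63
After 6 (year_end (apply 8% annual interest)): balance=$1159.52 total_interest=$209.52
After 7 (deposit($100)): balance=$1259.52 total_interest=$209.52
After 8 (withdraw($300)): balance=$959.52 total_interest=$209.52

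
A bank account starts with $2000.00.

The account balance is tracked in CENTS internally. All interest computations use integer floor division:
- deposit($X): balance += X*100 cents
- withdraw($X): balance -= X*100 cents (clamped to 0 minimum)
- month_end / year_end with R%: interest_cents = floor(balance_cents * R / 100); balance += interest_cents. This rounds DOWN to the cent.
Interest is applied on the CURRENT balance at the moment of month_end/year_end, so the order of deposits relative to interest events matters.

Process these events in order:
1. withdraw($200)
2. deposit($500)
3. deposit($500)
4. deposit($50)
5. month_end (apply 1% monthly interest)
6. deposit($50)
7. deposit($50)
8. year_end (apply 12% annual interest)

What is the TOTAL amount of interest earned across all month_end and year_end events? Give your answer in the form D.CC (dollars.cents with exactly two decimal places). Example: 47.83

Answer: 385.92

Derivation:
After 1 (withdraw($200)): balance=$1800.00 total_interest=$0.00
After 2 (deposit($500)): balance=$2300.00 total_interest=$0.00
After 3 (deposit($500)): balance=$2800.00 total_interest=$0.00
After 4 (deposit($50)): balance=$2850.00 total_interest=$0.00
After 5 (month_end (apply 1% monthly interest)): balance=$2878.50 total_interest=$28.50
After 6 (deposit($50)): balance=$2928.50 total_interest=$28.50
After 7 (deposit($50)): balance=$2978.50 total_interest=$28.50
After 8 (year_end (apply 12% annual interest)): balance=$3335.92 total_interest=$385.92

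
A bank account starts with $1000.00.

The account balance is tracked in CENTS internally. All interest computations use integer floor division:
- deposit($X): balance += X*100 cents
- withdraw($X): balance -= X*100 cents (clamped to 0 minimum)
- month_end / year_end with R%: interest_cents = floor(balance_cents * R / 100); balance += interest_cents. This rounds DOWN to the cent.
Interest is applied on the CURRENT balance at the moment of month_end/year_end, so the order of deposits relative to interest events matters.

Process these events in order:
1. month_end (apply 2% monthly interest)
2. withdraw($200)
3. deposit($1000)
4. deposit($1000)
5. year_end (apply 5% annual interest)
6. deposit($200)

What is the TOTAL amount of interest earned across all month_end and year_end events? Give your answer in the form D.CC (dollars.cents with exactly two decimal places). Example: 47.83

After 1 (month_end (apply 2% monthly interest)): balance=$1020.00 total_interest=$20.00
After 2 (withdraw($200)): balance=$820.00 total_interest=$20.00
After 3 (deposit($1000)): balance=$1820.00 total_interest=$20.00
After 4 (deposit($1000)): balance=$2820.00 total_interest=$20.00
After 5 (year_end (apply 5% annual interest)): balance=$2961.00 total_interest=$161.00
After 6 (deposit($200)): balance=$3161.00 total_interest=$161.00

Answer: 161.00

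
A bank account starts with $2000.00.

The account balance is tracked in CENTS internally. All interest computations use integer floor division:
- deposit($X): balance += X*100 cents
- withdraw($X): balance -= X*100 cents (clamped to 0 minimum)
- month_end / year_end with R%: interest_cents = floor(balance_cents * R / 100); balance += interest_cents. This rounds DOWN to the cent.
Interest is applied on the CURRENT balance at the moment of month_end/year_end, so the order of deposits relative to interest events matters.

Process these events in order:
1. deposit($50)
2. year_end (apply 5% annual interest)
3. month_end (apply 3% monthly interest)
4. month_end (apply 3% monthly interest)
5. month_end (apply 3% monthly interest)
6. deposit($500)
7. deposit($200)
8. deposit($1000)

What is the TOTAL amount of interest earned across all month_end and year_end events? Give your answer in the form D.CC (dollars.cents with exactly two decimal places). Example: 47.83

Answer: 302.08

Derivation:
After 1 (deposit($50)): balance=$2050.00 total_interest=$0.00
After 2 (year_end (apply 5% annual interest)): balance=$2152.50 total_interest=$102.50
After 3 (month_end (apply 3% monthly interest)): balance=$2217.07 total_interest=$167.07
After 4 (month_end (apply 3% monthly interest)): balance=$2283.58 total_interest=$233.58
After 5 (month_end (apply 3% monthly interest)): balance=$2352.08 total_interest=$302.08
After 6 (deposit($500)): balance=$2852.08 total_interest=$302.08
After 7 (deposit($200)): balance=$3052.08 total_interest=$302.08
After 8 (deposit($1000)): balance=$4052.08 total_interest=$302.08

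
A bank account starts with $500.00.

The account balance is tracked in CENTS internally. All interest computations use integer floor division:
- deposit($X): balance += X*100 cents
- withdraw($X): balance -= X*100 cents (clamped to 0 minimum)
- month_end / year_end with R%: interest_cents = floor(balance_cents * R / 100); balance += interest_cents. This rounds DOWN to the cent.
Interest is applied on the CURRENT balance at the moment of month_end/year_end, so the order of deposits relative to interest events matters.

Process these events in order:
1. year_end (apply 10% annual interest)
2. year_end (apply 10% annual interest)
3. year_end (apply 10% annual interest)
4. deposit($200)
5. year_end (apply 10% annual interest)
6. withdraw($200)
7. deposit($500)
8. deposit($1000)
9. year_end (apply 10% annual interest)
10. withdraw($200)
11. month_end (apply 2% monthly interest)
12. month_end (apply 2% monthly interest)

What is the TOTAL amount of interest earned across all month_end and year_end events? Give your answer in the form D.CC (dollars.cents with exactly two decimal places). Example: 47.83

After 1 (year_end (apply 10% annual interest)): balance=$550.00 total_interest=$50.00
After 2 (year_end (apply 10% annual interest)): balance=$605.00 total_interest=$105.00
After 3 (year_end (apply 10% annual interest)): balance=$665.50 total_interest=$165.50
After 4 (deposit($200)): balance=$865.50 total_interest=$165.50
After 5 (year_end (apply 10% annual interest)): balance=$952.05 total_interest=$252.05
After 6 (withdraw($200)): balance=$752.05 total_interest=$252.05
After 7 (deposit($500)): balance=$1252.05 total_interest=$252.05
After 8 (deposit($1000)): balance=$2252.05 total_interest=$252.05
After 9 (year_end (apply 10% annual interest)): balance=$2477.25 total_interest=$477.25
After 10 (withdraw($200)): balance=$2277.25 total_interest=$477.25
After 11 (month_end (apply 2% monthly interest)): balance=$2322.79 total_interest=$522.79
After 12 (month_end (apply 2% monthly interest)): balance=$2369.24 total_interest=$569.24

Answer: 569.24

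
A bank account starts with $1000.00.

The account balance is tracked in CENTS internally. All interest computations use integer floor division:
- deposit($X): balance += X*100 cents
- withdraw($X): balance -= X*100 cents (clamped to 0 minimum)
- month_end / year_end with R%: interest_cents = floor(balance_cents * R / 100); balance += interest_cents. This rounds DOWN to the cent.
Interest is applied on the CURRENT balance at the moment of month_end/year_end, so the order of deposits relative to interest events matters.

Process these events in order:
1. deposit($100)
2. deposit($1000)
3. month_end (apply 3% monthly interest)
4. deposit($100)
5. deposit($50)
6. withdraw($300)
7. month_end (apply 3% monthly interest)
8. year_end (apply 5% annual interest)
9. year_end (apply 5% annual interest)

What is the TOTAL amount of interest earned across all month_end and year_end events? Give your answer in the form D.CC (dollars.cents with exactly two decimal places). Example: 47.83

After 1 (deposit($100)): balance=$1100.00 total_interest=$0.00
After 2 (deposit($1000)): balance=$2100.00 total_interest=$0.00
After 3 (month_end (apply 3% monthly interest)): balance=$2163.00 total_interest=$63.00
After 4 (deposit($100)): balance=$2263.00 total_interest=$63.00
After 5 (deposit($50)): balance=$2313.00 total_interest=$63.00
After 6 (withdraw($300)): balance=$2013.00 total_interest=$63.00
After 7 (month_end (apply 3% monthly interest)): balance=$2073.39 total_interest=$123.39
After 8 (year_end (apply 5% annual interest)): balance=$2177.05 total_interest=$227.05
After 9 (year_end (apply 5% annual interest)): balance=$2285.90 total_interest=$335.90

Answer: 335.90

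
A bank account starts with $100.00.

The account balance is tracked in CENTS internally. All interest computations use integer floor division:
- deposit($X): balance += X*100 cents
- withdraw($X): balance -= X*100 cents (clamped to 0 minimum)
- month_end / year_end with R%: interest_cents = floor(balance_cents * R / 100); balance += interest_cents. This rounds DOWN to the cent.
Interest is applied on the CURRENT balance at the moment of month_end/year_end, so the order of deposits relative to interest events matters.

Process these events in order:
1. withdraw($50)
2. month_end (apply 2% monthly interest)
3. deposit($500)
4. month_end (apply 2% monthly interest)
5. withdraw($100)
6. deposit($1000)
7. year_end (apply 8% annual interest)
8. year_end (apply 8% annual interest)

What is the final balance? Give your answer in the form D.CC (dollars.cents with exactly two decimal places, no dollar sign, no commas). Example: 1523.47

After 1 (withdraw($50)): balance=$50.00 total_interest=$0.00
After 2 (month_end (apply 2% monthly interest)): balance=$51.00 total_interest=$1.00
After 3 (deposit($500)): balance=$551.00 total_interest=$1.00
After 4 (month_end (apply 2% monthly interest)): balance=$562.02 total_interest=$12.02
After 5 (withdraw($100)): balance=$462.02 total_interest=$12.02
After 6 (deposit($1000)): balance=$1462.02 total_interest=$12.02
After 7 (year_end (apply 8% annual interest)): balance=$1578.98 total_interest=$128.98
After 8 (year_end (apply 8% annual interest)): balance=$1705.29 total_interest=$255.29

Answer: 1705.29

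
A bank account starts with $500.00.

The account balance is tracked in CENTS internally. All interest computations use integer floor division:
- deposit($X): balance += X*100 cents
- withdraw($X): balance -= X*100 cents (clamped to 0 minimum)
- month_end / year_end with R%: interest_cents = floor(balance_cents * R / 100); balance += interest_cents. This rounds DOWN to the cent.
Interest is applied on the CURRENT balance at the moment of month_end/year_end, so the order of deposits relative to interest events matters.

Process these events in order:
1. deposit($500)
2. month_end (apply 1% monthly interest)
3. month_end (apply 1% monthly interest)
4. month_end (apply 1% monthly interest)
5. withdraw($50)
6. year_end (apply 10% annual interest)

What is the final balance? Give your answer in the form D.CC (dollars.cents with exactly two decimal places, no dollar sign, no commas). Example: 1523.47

After 1 (deposit($500)): balance=$1000.00 total_interest=$0.00
After 2 (month_end (apply 1% monthly interest)): balance=$1010.00 total_interest=$10.00
After 3 (month_end (apply 1% monthly interest)): balance=$1020.10 total_interest=$20.10
After 4 (month_end (apply 1% monthly interest)): balance=$1030.30 total_interest=$30.30
After 5 (withdraw($50)): balance=$980.30 total_interest=$30.30
After 6 (year_end (apply 10% annual interest)): balance=$1078.33 total_interest=$128.33

Answer: 1078.33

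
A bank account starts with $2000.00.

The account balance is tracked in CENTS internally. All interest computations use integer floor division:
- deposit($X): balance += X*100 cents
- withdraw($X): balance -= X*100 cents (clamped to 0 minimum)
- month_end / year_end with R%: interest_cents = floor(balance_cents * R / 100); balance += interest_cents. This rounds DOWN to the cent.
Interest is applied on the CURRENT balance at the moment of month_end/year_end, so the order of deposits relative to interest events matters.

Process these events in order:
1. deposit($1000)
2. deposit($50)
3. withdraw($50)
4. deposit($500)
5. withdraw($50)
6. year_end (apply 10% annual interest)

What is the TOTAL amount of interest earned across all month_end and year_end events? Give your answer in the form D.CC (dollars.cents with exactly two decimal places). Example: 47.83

After 1 (deposit($1000)): balance=$3000.00 total_interest=$0.00
After 2 (deposit($50)): balance=$3050.00 total_interest=$0.00
After 3 (withdraw($50)): balance=$3000.00 total_interest=$0.00
After 4 (deposit($500)): balance=$3500.00 total_interest=$0.00
After 5 (withdraw($50)): balance=$3450.00 total_interest=$0.00
After 6 (year_end (apply 10% annual interest)): balance=$3795.00 total_interest=$345.00

Answer: 345.00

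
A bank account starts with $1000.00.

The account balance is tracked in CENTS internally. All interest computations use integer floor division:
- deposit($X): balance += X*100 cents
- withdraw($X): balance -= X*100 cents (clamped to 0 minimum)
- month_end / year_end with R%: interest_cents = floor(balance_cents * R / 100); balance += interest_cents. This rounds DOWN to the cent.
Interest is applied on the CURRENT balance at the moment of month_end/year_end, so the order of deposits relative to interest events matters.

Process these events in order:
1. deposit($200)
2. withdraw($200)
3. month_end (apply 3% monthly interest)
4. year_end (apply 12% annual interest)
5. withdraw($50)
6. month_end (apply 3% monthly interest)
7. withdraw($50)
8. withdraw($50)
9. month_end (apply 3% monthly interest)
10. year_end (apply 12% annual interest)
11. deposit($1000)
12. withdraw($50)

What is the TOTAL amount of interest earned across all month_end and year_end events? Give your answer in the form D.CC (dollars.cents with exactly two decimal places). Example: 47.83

Answer: 345.93

Derivation:
After 1 (deposit($200)): balance=$1200.00 total_interest=$0.00
After 2 (withdraw($200)): balance=$1000.00 total_interest=$0.00
After 3 (month_end (apply 3% monthly interest)): balance=$1030.00 total_interest=$30.00
After 4 (year_end (apply 12% annual interest)): balance=$1153.60 total_interest=$153.60
After 5 (withdraw($50)): balance=$1103.60 total_interest=$153.60
After 6 (month_end (apply 3% monthly interest)): balance=$1136.70 total_interest=$186.70
After 7 (withdraw($50)): balance=$1086.70 total_interest=$186.70
After 8 (withdraw($50)): balance=$1036.70 total_interest=$186.70
After 9 (month_end (apply 3% monthly interest)): balance=$1067.80 total_interest=$217.80
After 10 (year_end (apply 12% annual interest)): balance=$1195.93 total_interest=$345.93
After 11 (deposit($1000)): balance=$2195.93 total_interest=$345.93
After 12 (withdraw($50)): balance=$2145.93 total_interest=$345.93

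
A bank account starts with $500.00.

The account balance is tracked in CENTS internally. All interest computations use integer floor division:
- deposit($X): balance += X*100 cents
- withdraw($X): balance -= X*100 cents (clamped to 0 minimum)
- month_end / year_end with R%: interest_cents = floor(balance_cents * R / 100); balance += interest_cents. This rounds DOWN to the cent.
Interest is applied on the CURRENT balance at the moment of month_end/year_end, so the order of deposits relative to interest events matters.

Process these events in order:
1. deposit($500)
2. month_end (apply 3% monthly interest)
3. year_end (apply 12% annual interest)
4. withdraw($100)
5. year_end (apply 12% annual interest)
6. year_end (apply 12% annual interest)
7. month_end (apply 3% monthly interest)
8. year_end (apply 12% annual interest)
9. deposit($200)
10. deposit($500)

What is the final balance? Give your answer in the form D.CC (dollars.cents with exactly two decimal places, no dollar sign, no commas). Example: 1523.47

After 1 (deposit($500)): balance=$1000.00 total_interest=$0.00
After 2 (month_end (apply 3% monthly interest)): balance=$1030.00 total_interest=$30.00
After 3 (year_end (apply 12% annual interest)): balance=$1153.60 total_interest=$153.60
After 4 (withdraw($100)): balance=$1053.60 total_interest=$153.60
After 5 (year_end (apply 12% annual interest)): balance=$1180.03 total_interest=$280.03
After 6 (year_end (apply 12% annual interest)): balance=$1321.63 total_interest=$421.63
After 7 (month_end (apply 3% monthly interest)): balance=$1361.27 total_interest=$461.27
After 8 (year_end (apply 12% annual interest)): balance=$1524.62 total_interest=$624.62
After 9 (deposit($200)): balance=$1724.62 total_interest=$624.62
After 10 (deposit($500)): balance=$2224.62 total_interest=$624.62

Answer: 2224.62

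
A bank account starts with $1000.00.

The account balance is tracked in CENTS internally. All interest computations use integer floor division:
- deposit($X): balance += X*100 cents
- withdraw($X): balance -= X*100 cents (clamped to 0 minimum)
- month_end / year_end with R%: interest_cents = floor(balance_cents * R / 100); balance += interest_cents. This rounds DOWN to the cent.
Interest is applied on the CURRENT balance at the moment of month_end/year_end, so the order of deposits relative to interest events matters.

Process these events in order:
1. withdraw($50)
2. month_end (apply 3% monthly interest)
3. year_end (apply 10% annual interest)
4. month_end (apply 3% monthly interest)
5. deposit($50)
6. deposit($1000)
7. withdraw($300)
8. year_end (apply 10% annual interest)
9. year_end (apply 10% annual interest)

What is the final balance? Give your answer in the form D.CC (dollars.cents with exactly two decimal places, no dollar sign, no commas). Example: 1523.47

After 1 (withdraw($50)): balance=$950.00 total_interest=$0.00
After 2 (month_end (apply 3% monthly interest)): balance=$978.50 total_interest=$28.50
After 3 (year_end (apply 10% annual interest)): balance=$1076.35 total_interest=$126.35
After 4 (month_end (apply 3% monthly interest)): balance=$1108.64 total_interest=$158.64
After 5 (deposit($50)): balance=$1158.64 total_interest=$158.64
After 6 (deposit($1000)): balance=$2158.64 total_interest=$158.64
After 7 (withdraw($300)): balance=$1858.64 total_interest=$158.64
After 8 (year_end (apply 10% annual interest)): balance=$2044.50 total_interest=$344.50
After 9 (year_end (apply 10% annual interest)): balance=$2248.95 total_interest=$548.95

Answer: 2248.95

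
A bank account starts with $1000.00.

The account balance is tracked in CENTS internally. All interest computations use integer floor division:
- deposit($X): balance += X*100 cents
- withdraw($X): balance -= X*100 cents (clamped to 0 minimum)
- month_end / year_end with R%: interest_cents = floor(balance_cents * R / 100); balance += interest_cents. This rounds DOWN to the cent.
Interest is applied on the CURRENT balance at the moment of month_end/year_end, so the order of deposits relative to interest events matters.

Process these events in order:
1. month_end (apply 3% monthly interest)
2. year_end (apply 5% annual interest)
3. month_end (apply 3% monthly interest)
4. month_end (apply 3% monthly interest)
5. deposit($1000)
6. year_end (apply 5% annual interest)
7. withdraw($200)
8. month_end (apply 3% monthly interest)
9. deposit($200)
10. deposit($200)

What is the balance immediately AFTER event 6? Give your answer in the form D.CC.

Answer: 2254.71

Derivation:
After 1 (month_end (apply 3% monthly interest)): balance=$1030.00 total_interest=$30.00
After 2 (year_end (apply 5% annual interest)): balance=$1081.50 total_interest=$81.50
After 3 (month_end (apply 3% monthly interest)): balance=$1113.94 total_interest=$113.94
After 4 (month_end (apply 3% monthly interest)): balance=$1147.35 total_interest=$147.35
After 5 (deposit($1000)): balance=$2147.35 total_interest=$147.35
After 6 (year_end (apply 5% annual interest)): balance=$2254.71 total_interest=$254.71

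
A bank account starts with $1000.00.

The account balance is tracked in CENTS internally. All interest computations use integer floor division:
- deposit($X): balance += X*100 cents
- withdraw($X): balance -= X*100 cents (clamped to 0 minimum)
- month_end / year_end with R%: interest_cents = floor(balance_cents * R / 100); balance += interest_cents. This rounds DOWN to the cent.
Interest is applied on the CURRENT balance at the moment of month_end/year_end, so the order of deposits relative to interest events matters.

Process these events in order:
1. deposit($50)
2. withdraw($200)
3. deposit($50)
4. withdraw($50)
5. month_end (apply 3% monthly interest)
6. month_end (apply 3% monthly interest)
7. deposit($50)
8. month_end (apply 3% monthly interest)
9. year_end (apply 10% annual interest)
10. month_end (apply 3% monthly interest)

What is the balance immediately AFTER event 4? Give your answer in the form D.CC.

After 1 (deposit($50)): balance=$1050.00 total_interest=$0.00
After 2 (withdraw($200)): balance=$850.00 total_interest=$0.00
After 3 (deposit($50)): balance=$900.00 total_interest=$0.00
After 4 (withdraw($50)): balance=$850.00 total_interest=$0.00

Answer: 850.00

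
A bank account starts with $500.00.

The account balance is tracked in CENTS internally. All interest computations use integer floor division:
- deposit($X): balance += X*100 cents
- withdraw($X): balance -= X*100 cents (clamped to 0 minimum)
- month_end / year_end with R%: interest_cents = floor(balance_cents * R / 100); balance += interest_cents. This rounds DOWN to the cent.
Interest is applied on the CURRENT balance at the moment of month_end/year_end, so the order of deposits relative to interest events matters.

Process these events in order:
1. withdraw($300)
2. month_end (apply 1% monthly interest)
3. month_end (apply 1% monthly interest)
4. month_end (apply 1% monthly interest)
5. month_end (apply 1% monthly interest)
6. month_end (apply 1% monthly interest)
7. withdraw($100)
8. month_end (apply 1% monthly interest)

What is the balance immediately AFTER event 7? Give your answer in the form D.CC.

After 1 (withdraw($300)): balance=$200.00 total_interest=$0.00
After 2 (month_end (apply 1% monthly interest)): balance=$202.00 total_interest=$2.00
After 3 (month_end (apply 1% monthly interest)): balance=$204.02 total_interest=$4.02
After 4 (month_end (apply 1% monthly interest)): balance=$206.06 total_interest=$6.06
After 5 (month_end (apply 1% monthly interest)): balance=$208.12 total_interest=$8.12
After 6 (month_end (apply 1% monthly interest)): balance=$210.20 total_interest=$10.20
After 7 (withdraw($100)): balance=$110.20 total_interest=$10.20

Answer: 110.20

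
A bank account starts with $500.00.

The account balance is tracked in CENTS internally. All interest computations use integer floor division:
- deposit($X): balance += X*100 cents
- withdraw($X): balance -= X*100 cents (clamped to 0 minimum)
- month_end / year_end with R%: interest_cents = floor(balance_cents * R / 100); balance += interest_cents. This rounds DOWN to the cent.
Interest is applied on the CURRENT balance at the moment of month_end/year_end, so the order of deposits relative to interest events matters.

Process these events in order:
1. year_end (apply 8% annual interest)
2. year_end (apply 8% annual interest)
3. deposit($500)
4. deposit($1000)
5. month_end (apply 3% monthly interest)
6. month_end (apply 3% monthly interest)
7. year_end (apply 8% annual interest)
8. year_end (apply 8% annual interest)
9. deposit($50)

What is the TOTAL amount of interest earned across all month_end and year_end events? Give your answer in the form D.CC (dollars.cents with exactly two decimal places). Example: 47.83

After 1 (year_end (apply 8% annual interest)): balance=$540.00 total_interest=$40.00
After 2 (year_end (apply 8% annual interest)): balance=$583.20 total_interest=$83.20
After 3 (deposit($500)): balance=$1083.20 total_interest=$83.20
After 4 (deposit($1000)): balance=$2083.20 total_interest=$83.20
After 5 (month_end (apply 3% monthly interest)): balance=$2145.69 total_interest=$145.69
After 6 (month_end (apply 3% monthly interest)): balance=$2210.06 total_interest=$210.06
After 7 (year_end (apply 8% annual interest)): balance=$2386.86 total_interest=$386.86
After 8 (year_end (apply 8% annual interest)): balance=$2577.80 total_interest=$577.80
After 9 (deposit($50)): balance=$2627.80 total_interest=$577.80

Answer: 577.80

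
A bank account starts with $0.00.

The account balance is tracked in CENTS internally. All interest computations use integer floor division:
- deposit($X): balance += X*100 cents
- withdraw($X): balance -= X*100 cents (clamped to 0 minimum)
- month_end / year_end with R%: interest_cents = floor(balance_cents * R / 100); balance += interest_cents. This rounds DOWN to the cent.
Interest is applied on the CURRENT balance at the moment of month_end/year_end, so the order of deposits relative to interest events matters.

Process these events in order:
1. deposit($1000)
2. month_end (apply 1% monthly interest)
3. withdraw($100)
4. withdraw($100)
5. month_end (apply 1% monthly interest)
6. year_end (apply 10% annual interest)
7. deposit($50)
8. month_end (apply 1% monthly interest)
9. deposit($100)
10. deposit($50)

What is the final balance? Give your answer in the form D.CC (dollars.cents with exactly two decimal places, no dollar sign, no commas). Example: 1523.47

Answer: 1109.40

Derivation:
After 1 (deposit($1000)): balance=$1000.00 total_interest=$0.00
After 2 (month_end (apply 1% monthly interest)): balance=$1010.00 total_interest=$10.00
After 3 (withdraw($100)): balance=$910.00 total_interest=$10.00
After 4 (withdraw($100)): balance=$810.00 total_interest=$10.00
After 5 (month_end (apply 1% monthly interest)): balance=$818.10 total_interest=$18.10
After 6 (year_end (apply 10% annual interest)): balance=$899.91 total_interest=$99.91
After 7 (deposit($50)): balance=$949.91 total_interest=$99.91
After 8 (month_end (apply 1% monthly interest)): balance=$959.40 total_interest=$109.40
After 9 (deposit($100)): balance=$1059.40 total_interest=$109.40
After 10 (deposit($50)): balance=$1109.40 total_interest=$109.40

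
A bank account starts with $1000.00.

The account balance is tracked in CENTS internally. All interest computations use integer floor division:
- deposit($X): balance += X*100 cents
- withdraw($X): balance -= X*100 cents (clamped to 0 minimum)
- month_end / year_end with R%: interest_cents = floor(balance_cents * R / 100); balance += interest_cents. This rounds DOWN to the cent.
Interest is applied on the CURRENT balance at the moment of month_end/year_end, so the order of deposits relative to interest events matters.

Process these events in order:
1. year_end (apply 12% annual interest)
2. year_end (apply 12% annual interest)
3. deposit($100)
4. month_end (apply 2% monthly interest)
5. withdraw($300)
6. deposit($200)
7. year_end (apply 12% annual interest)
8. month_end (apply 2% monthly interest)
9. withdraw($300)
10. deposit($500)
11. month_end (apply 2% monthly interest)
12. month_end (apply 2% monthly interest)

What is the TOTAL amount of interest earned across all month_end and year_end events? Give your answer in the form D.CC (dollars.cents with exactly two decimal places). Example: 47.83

Answer: 531.16

Derivation:
After 1 (year_end (apply 12% annual interest)): balance=$1120.00 total_interest=$120.00
After 2 (year_end (apply 12% annual interest)): balance=$1254.40 total_interest=$254.40
After 3 (deposit($100)): balance=$1354.40 total_interest=$254.40
After 4 (month_end (apply 2% monthly interest)): balance=$1381.48 total_interest=$281.48
After 5 (withdraw($300)): balance=$1081.48 total_interest=$281.48
After 6 (deposit($200)): balance=$1281.48 total_interest=$281.48
After 7 (year_end (apply 12% annual interest)): balance=$1435.25 total_interest=$435.25
After 8 (month_end (apply 2% monthly interest)): balance=$1463.95 total_interest=$463.95
After 9 (withdraw($300)): balance=$1163.95 total_interest=$463.95
After 10 (deposit($500)): balance=$1663.95 total_interest=$463.95
After 11 (month_end (apply 2% monthly interest)): balance=$1697.22 total_interest=$497.22
After 12 (month_end (apply 2% monthly interest)): balance=$1731.16 total_interest=$531.16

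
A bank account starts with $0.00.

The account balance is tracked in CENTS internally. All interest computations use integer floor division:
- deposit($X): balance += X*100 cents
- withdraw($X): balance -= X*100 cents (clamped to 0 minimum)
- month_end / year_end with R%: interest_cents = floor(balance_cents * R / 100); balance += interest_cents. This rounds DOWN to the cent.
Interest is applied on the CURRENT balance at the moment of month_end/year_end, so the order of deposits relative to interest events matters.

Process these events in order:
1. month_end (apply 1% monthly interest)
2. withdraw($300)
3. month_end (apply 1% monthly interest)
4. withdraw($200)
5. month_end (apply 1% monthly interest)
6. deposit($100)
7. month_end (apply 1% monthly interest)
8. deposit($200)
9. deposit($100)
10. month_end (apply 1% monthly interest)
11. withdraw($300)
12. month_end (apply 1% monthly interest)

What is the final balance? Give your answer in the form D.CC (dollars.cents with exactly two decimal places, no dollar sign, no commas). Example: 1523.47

Answer: 106.06

Derivation:
After 1 (month_end (apply 1% monthly interest)): balance=$0.00 total_interest=$0.00
After 2 (withdraw($300)): balance=$0.00 total_interest=$0.00
After 3 (month_end (apply 1% monthly interest)): balance=$0.00 total_interest=$0.00
After 4 (withdraw($200)): balance=$0.00 total_interest=$0.00
After 5 (month_end (apply 1% monthly interest)): balance=$0.00 total_interest=$0.00
After 6 (deposit($100)): balance=$100.00 total_interest=$0.00
After 7 (month_end (apply 1% monthly interest)): balance=$101.00 total_interest=$1.00
After 8 (deposit($200)): balance=$301.00 total_interest=$1.00
After 9 (deposit($100)): balance=$401.00 total_interest=$1.00
After 10 (month_end (apply 1% monthly interest)): balance=$405.01 total_interest=$5.01
After 11 (withdraw($300)): balance=$105.01 total_interest=$5.01
After 12 (month_end (apply 1% monthly interest)): balance=$106.06 total_interest=$6.06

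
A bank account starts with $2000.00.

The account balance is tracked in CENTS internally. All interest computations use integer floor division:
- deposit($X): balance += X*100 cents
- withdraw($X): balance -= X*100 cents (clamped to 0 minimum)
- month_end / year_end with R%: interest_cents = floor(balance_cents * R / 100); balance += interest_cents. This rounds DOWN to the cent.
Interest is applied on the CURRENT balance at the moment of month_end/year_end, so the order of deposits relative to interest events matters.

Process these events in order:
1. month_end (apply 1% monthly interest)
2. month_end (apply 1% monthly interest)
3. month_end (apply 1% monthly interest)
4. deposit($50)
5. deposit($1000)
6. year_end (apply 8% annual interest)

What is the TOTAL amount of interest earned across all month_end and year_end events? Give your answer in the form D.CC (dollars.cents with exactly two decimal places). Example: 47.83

After 1 (month_end (apply 1% monthly interest)): balance=$2020.00 total_interest=$20.00
After 2 (month_end (apply 1% monthly interest)): balance=$2040.20 total_interest=$40.20
After 3 (month_end (apply 1% monthly interest)): balance=$2060.60 total_interest=$60.60
After 4 (deposit($50)): balance=$2110.60 total_interest=$60.60
After 5 (deposit($1000)): balance=$3110.60 total_interest=$60.60
After 6 (year_end (apply 8% annual interest)): balance=$3359.44 total_interest=$309.44

Answer: 309.44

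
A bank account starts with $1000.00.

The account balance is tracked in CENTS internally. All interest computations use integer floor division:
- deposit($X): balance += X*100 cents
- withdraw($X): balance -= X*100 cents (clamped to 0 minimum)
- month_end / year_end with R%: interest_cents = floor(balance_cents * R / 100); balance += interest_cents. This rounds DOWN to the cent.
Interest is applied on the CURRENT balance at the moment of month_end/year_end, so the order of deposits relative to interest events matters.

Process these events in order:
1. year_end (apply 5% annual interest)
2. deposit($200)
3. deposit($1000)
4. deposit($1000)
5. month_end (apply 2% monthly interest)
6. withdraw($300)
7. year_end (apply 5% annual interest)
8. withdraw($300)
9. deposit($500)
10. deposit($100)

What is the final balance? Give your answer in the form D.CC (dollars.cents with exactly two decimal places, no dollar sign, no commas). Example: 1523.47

Answer: 3465.75

Derivation:
After 1 (year_end (apply 5% annual interest)): balance=$1050.00 total_interest=$50.00
After 2 (deposit($200)): balance=$1250.00 total_interest=$50.00
After 3 (deposit($1000)): balance=$2250.00 total_interest=$50.00
After 4 (deposit($1000)): balance=$3250.00 total_interest=$50.00
After 5 (month_end (apply 2% monthly interest)): balance=$3315.00 total_interest=$115.00
After 6 (withdraw($300)): balance=$3015.00 total_interest=$115.00
After 7 (year_end (apply 5% annual interest)): balance=$3165.75 total_interest=$265.75
After 8 (withdraw($300)): balance=$2865.75 total_interest=$265.75
After 9 (deposit($500)): balance=$3365.75 total_interest=$265.75
After 10 (deposit($100)): balance=$3465.75 total_interest=$265.75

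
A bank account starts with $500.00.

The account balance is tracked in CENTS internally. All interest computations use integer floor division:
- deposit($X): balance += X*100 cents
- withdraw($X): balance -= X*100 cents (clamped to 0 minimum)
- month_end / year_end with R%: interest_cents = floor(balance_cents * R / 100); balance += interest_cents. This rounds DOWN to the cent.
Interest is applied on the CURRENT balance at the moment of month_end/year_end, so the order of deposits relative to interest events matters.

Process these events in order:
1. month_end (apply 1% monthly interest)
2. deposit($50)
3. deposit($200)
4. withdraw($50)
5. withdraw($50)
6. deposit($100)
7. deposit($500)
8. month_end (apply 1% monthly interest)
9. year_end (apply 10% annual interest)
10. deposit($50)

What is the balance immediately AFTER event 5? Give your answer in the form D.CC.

Answer: 655.00

Derivation:
After 1 (month_end (apply 1% monthly interest)): balance=$505.00 total_interest=$5.00
After 2 (deposit($50)): balance=$555.00 total_interest=$5.00
After 3 (deposit($200)): balance=$755.00 total_interest=$5.00
After 4 (withdraw($50)): balance=$705.00 total_interest=$5.00
After 5 (withdraw($50)): balance=$655.00 total_interest=$5.00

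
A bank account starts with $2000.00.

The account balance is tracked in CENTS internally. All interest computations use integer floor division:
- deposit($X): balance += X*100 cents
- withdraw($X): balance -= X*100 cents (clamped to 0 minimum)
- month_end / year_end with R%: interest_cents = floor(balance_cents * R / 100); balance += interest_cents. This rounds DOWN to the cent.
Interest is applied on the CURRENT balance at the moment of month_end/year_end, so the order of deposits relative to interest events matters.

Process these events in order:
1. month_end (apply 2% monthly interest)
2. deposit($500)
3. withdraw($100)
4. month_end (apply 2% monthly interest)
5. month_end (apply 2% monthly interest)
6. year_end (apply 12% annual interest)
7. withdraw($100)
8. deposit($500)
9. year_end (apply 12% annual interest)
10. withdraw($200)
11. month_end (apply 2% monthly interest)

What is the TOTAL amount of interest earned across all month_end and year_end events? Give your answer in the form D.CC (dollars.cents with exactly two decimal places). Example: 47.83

After 1 (month_end (apply 2% monthly interest)): balance=$2040.00 total_interest=$40.00
After 2 (deposit($500)): balance=$2540.00 total_interest=$40.00
After 3 (withdraw($100)): balance=$2440.00 total_interest=$40.00
After 4 (month_end (apply 2% monthly interest)): balance=$2488.80 total_interest=$88.80
After 5 (month_end (apply 2% monthly interest)): balance=$2538.57 total_interest=$138.57
After 6 (year_end (apply 12% annual interest)): balance=$2843.19 total_interest=$443.19
After 7 (withdraw($100)): balance=$2743.19 total_interest=$443.19
After 8 (deposit($500)): balance=$3243.19 total_interest=$443.19
After 9 (year_end (apply 12% annual interest)): balance=$3632.37 total_interest=$832.37
After 10 (withdraw($200)): balance=$3432.37 total_interest=$832.37
After 11 (month_end (apply 2% monthly interest)): balance=$3501.01 total_interest=$901.01

Answer: 901.01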